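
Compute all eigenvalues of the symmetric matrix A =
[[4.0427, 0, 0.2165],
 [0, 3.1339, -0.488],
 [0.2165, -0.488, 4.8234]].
sigma(A) ≈ {3, 4, 5}

A is real symmetric, so its spectrum consists of real eigenvalues. Expanding the characteristic polynomial of the displayed matrix gives
  det(λ I - A) = p(λ) = λ^3 + (-12)λ^2 + (47)λ + (-60).
Solving p(λ) = 0 yields eigenvalues ≈ 3, 4, 5. (A is shown rounded to 4 decimals, so these recover the underlying integer eigenvalues to within that precision.)
Verification: the trace of A = 12 equals the sum of eigenvalues 12, and det(A) ≈ 60.0000 matches the eigenvalue product 60.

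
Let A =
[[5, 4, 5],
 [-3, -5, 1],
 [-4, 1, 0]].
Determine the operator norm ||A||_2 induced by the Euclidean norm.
||A||_2 ≈ 9.4055 (= sqrt(largest eigenvalue of A^T A))

||A||_2 = sigma_max(A) = sqrt(lambda_max(A^T A)). Form the symmetric matrix M = A^T A =
[[50, 31, 22],
 [31, 42, 15],
 [22, 15, 26]].
Its characteristic polynomial (trace, sum of principal 2x2 minors, determinant of M give the coefficients) is
  p(λ) = det(λ I - M) = λ^3 - 118λ^2 + 2822λ - 18496.
No integer candidate from the rational root theorem (±divisors of 18496) is a root, so the roots are irrational. The cubic discriminant is Δ = 1061129392 > 0, so there are three distinct real roots. p(11) = -401 and p(12) = 104 have opposite signs, so a root lies in (11, 12); Newton's method refines it to λ ≈ 11.7644. p(17) = 289 and p(18) = -100 have opposite signs, so a root lies in (17, 18); Newton's method refines it to λ ≈ 17.7724. p(88) = -2480 and p(89) = 2953 have opposite signs, so a root lies in (88, 89); Newton's method refines it to λ ≈ 88.4632. Check (Vieta): the three roots sum to 118, matching tr M = 118.
So the eigenvalues of A^T A are ≈ 11.7644, 17.7724, 88.4632 (all ≥ 0, as they must be for A^T A). The largest is λ_max ≈ 88.4632, hence ||A||_2 = sqrt(λ_max) ≈ 9.4055.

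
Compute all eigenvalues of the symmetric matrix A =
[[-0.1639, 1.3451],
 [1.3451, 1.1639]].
sigma(A) ≈ {-1, 2}

A is real symmetric, so its spectrum consists of real eigenvalues. Expanding the characteristic polynomial of the displayed matrix gives
  det(λ I - A) = p(λ) = λ^2 + (-1)λ + (-2).
Solving p(λ) = 0 yields eigenvalues ≈ -1, 2. (A is shown rounded to 4 decimals, so these recover the underlying integer eigenvalues to within that precision.)
Verification: the trace of A = 1 equals the sum of eigenvalues 1, and det(A) ≈ -2.0001 matches the eigenvalue product -2.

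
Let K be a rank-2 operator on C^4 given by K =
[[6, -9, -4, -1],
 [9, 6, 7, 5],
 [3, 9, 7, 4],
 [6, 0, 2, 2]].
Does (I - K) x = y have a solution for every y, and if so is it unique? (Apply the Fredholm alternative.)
(I - K) is invertible (det(I - K) = 166 ≠ 0), so for every y in C^4 the equation (I - K) x = y has a unique solution.

K has rank 2 and factors as K = U V^T = u1 v1^T + u2 v2^T with u1 = (2, 3, 1, 2), v1 = (3, 0, 1, 1), u2 = (-3, 2, 3, 0), v2 = (0, 3, 2, 1) (multiplying out reproduces the displayed K). The nonzero eigenvalues of U V^T coincide with those of the 2 x 2 matrix G = V^T U = [[v1·u1, v1·u2], [v2·u1, v2·u2]] = [[9, -6], [13, 12]], and by the Sylvester determinant identity det(I_4 - U V^T) = det(I_2 - V^T U) = det([[-8, 6], [-13, -11]]) = (-8)(-11) - (6)(-13) = 166. (Direct check: I - K =
[[-5, 9, 4, 1],
 [-9, -5, -7, -5],
 [-3, -9, -6, -4],
 [-6, 0, -2, -1]]
has determinant 166.) The finite-dimensional Fredholm alternative says: either (I - K) is invertible, or ker(I - K) ≠ {0} and then range(I - K) = ker((I - K)^*)^⊥, with dim ker(I - K) = dim ker((I - K)^*). Since det(I - K) ≠ 0, 1 is not an eigenvalue of K and ker(I - K) = {0}, so we are in the first case: for every y there is a unique x = (I - K)^(-1) y. (Explicitly, by the Woodbury identity, (I - U V^T)^(-1) = I + U (I_2 - G)^(-1) V^T.)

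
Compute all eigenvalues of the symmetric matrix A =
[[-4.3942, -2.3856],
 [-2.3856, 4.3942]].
sigma(A) ≈ {-5, 5}

A is real symmetric, so its spectrum consists of real eigenvalues. Expanding the characteristic polynomial of the displayed matrix gives
  det(λ I - A) = p(λ) = λ^2 + (0)λ + (-25).
Solving p(λ) = 0 yields eigenvalues ≈ -5, 5. (A is shown rounded to 4 decimals, so these recover the underlying integer eigenvalues to within that precision.)
Verification: the trace of A = 0 equals the sum of eigenvalues 0, and det(A) ≈ -25.0001 matches the eigenvalue product -25.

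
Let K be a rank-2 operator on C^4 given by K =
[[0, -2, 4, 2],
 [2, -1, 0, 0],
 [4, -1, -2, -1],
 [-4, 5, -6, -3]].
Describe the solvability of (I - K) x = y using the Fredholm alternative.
(I - K) is invertible (det(I - K) = 8 ≠ 0), so for every y in C^4 the equation (I - K) x = y has a unique solution.

K has rank 2 and factors as K = U V^T = u1 v1^T + u2 v2^T with u1 = (0, -1, -2, 2), v1 = (-2, 1, 0, 0), u2 = (-2, 0, 1, 3), v2 = (0, 1, -2, -1) (multiplying out reproduces the displayed K). The nonzero eigenvalues of U V^T coincide with those of the 2 x 2 matrix G = V^T U = [[v1·u1, v1·u2], [v2·u1, v2·u2]] = [[-1, 4], [1, -5]], and by the Sylvester determinant identity det(I_4 - U V^T) = det(I_2 - V^T U) = det([[2, -4], [-1, 6]]) = (2)(6) - (-4)(-1) = 8. (Direct check: I - K =
[[1, 2, -4, -2],
 [-2, 2, 0, 0],
 [-4, 1, 3, 1],
 [4, -5, 6, 4]]
has determinant 8.) The finite-dimensional Fredholm alternative says: either (I - K) is invertible, or ker(I - K) ≠ {0} and then range(I - K) = ker((I - K)^*)^⊥, with dim ker(I - K) = dim ker((I - K)^*). Since det(I - K) ≠ 0, 1 is not an eigenvalue of K and ker(I - K) = {0}, so we are in the first case: for every y there is a unique x = (I - K)^(-1) y. (Explicitly, by the Woodbury identity, (I - U V^T)^(-1) = I + U (I_2 - G)^(-1) V^T.)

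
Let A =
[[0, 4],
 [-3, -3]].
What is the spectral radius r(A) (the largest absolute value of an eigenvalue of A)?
r(A) = sqrt(12) ≈ 3.4641

The eigenvalues of A are the roots of its characteristic polynomial. With M = A (coefficients from the trace and determinant):
  p(λ) = det(λ I - M) = λ^2 + 3λ + 12.
For λ^2 + 3λ + 12 the discriminant is -39. It is negative, so the roots are the complex-conjugate pair λ = -3/2 ± (sqrt(39)/2) i ≈ -1.5 ± 3.1225i. For a conjugate pair the product of the roots equals the constant term, so |λ|^2 = 12 and |λ| = sqrt(12) ≈ 3.4641.
Thus the eigenvalues (to 4 decimals) are -1.5 ± 3.1225i (modulus 3.4641). The spectral radius is the largest modulus: r(A) = sqrt(12) ≈ 3.4641. (Cross-check: r(A) ≤ ||A||_2 ≈ 5.389; equality holds whenever A is normal, though it can also hold for some non-normal A.)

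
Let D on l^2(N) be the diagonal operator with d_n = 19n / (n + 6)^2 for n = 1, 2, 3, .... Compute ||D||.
||D|| = 19/24 (attained at n = 6)

For D diagonal, ||D|| = sup_n |d_n|. Treat f(x) = 19x / (x + 6)^2 for real x > 0. By the quotient rule, f'(x) = 19(6 - x)/(x + 6)^3, which is positive for x < 6 and negative for x > 6. So f has a unique maximum at x = 6, and since 6 is a positive integer, the supremum over n ≥ 1 is attained at n = 6: d_6 = 19·6/(6 + 6)^2 = 19·6/144 = 19/24. Hence ||D|| = 19/24.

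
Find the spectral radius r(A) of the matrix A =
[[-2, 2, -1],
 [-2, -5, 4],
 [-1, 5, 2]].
r(A) ≈ 6.4532

The eigenvalues of A are the roots of its characteristic polynomial. With M = A (coefficients from the trace, the sum of principal 2x2 minors, and det A):
  p(λ) = det(λ I - M) = λ^3 + 5λ^2 - 21λ - 75.
No integer candidate from the rational root theorem (±divisors of 75) is a root, so the roots are irrational. The cubic discriminant is Δ = 75444 > 0, so there are three distinct real roots. p(-7) = -26 and p(-6) = 15 have opposite signs, so a root lies in (-7, -6); Newton's method refines it to λ ≈ -6.4532. p(-3) = 6 and p(-2) = -21 have opposite signs, so a root lies in (-3, -2); Newton's method refines it to λ ≈ -2.7591. p(4) = -15 and p(5) = 70 have opposite signs, so a root lies in (4, 5); Newton's method refines it to λ ≈ 4.2123. Check (Vieta): the three roots sum to -5, matching tr M = -5.
Thus the eigenvalues (to 4 decimals) are -6.4532 (modulus 6.4532); -2.7591 (modulus 2.7591); 4.2123 (modulus 4.2123). The spectral radius is the largest modulus: r(A) ≈ 6.4532. (Cross-check: r(A) ≤ ||A||_2 ≈ 7.6254; equality holds whenever A is normal, though it can also hold for some non-normal A.)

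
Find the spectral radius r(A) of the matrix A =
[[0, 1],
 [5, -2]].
r(A) = (2 + sqrt(24))/2 ≈ 3.4495

The eigenvalues of A are the roots of its characteristic polynomial. With M = A (coefficients from the trace and determinant):
  p(λ) = det(λ I - M) = λ^2 + 2λ - 5.
For λ^2 + 2λ - 5 the discriminant is 24. It is nonnegative but not a perfect square, so the roots are real and irrational: λ = (-2 ± sqrt(24))/2 ≈ 1.4495, -3.4495.
Thus the eigenvalues (to 4 decimals) are 1.4495 (modulus 1.4495); -3.4495 (modulus 3.4495). The spectral radius is the largest modulus: r(A) = (2 + sqrt(24))/2 ≈ 3.4495. (Cross-check: r(A) ≤ ||A||_2 ≈ 5.3983; equality holds whenever A is normal, though it can also hold for some non-normal A.)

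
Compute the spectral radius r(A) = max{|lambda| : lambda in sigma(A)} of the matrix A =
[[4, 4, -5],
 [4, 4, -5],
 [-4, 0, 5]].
r(A) = (13 + sqrt(89))/2 ≈ 11.217

The eigenvalues of A are the roots of its characteristic polynomial. With M = A (coefficients from the trace, the sum of principal 2x2 minors, and det A):
  p(λ) = det(λ I - M) = λ^3 - 13λ^2 + 20λ.
The constant term is 0, so λ = 0 is a root. Dividing out λ leaves p(λ) = λ(λ^2 - 13λ + 20). For λ^2 - 13λ + 20 the discriminant is 89. It is nonnegative but not a perfect square, so the roots are real and irrational: λ = (13 ± sqrt(89))/2 ≈ 11.217, 1.783.
Thus the eigenvalues (to 4 decimals) are 11.217 (modulus 11.217); 1.783 (modulus 1.783); 0 (modulus 0). The spectral radius is the largest modulus: r(A) = (13 + sqrt(89))/2 ≈ 11.217. (Cross-check: r(A) ≤ ||A||_2 ≈ 12.0836; equality holds whenever A is normal, though it can also hold for some non-normal A.)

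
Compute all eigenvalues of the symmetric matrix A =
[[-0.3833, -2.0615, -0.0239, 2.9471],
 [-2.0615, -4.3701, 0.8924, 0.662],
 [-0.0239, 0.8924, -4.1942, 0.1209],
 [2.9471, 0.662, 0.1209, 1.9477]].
sigma(A) ≈ {-6, -4, -1, 4}

A is real symmetric, so its spectrum consists of real eigenvalues. Expanding the characteristic polynomial of the displayed matrix gives
  det(λ I - A) = p(λ) = λ^4 + (7)λ^3 + (-10)λ^2 + (-112)λ + (-95.9977).
Solving p(λ) = 0 yields eigenvalues ≈ -6, -4, -1, 4. (A is shown rounded to 4 decimals, so these recover the underlying integer eigenvalues to within that precision.)
Verification: the trace of A = -7 equals the sum of eigenvalues -7, and det(A) ≈ -95.9977 matches the eigenvalue product -96.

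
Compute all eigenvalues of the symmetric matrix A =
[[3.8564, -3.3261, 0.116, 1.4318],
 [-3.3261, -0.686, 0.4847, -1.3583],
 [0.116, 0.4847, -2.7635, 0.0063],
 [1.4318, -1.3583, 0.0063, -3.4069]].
sigma(A) ≈ {-4, -3, -2, 6}

A is real symmetric, so its spectrum consists of real eigenvalues. Expanding the characteristic polynomial of the displayed matrix gives
  det(λ I - A) = p(λ) = λ^4 + (3)λ^3 + (-28)λ^2 + (-131.9974)λ + (-143.9966).
Solving p(λ) = 0 yields eigenvalues ≈ -4, -3, -2, 6. (A is shown rounded to 4 decimals, so these recover the underlying integer eigenvalues to within that precision.)
Verification: the trace of A = -3 equals the sum of eigenvalues -3, and det(A) ≈ -143.9966 matches the eigenvalue product -144.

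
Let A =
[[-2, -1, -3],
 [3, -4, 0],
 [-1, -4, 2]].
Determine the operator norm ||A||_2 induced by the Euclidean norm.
||A||_2 ≈ 6.0214 (= sqrt(largest eigenvalue of A^T A))

||A||_2 = sigma_max(A) = sqrt(lambda_max(A^T A)). Form the symmetric matrix M = A^T A =
[[14, -6, 4],
 [-6, 33, -5],
 [4, -5, 13]].
Its characteristic polynomial (trace, sum of principal 2x2 minors, determinant of M give the coefficients) is
  p(λ) = det(λ I - M) = λ^3 - 60λ^2 + 996λ - 4900.
No integer candidate from the rational root theorem (±divisors of 4900) is a root, so the roots are irrational. The cubic discriminant is Δ = 8027856 > 0, so there are three distinct real roots. p(9) = -67 and p(10) = 60 have opposite signs, so a root lies in (9, 10); Newton's method refines it to λ ≈ 9.4658. p(14) = 28 and p(15) = -85 have opposite signs, so a root lies in (14, 15); Newton's method refines it to λ ≈ 14.2775. p(36) = -148 and p(37) = 465 have opposite signs, so a root lies in (36, 37); Newton's method refines it to λ ≈ 36.2568. Check (Vieta): the three roots sum to 60, matching tr M = 60.
So the eigenvalues of A^T A are ≈ 9.4658, 14.2775, 36.2568 (all ≥ 0, as they must be for A^T A). The largest is λ_max ≈ 36.2568, hence ||A||_2 = sqrt(λ_max) ≈ 6.0214.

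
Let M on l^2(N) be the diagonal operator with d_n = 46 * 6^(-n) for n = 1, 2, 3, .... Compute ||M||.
||M|| = 23/3 (attained at n = 1)

For M diagonal, ||M|| = sup_n |d_n|. The sequence d_n = 46 * 6^(-n) is positive and strictly decreasing (ratio 6^(-1) < 1), so the supremum is d_1 = 46/6 = 23/3. Hence ||M|| = 23/3.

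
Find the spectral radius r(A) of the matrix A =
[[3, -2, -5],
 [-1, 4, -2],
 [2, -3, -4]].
r(A) ≈ 4.8273

The eigenvalues of A are the roots of its characteristic polynomial. With M = A (coefficients from the trace, the sum of principal 2x2 minors, and det A):
  p(λ) = det(λ I - M) = λ^3 - 3λ^2 - 14λ + 25.
No integer candidate from the rational root theorem (±divisors of 25) is a root, so the roots are irrational. The cubic discriminant is Δ = 17465 > 0, so there are three distinct real roots. p(-4) = -31 and p(-3) = 13 have opposite signs, so a root lies in (-4, -3); Newton's method refines it to λ ≈ -3.3659. p(1) = 9 and p(2) = -7 have opposite signs, so a root lies in (1, 2); Newton's method refines it to λ ≈ 1.5386. p(4) = -15 and p(5) = 5 have opposite signs, so a root lies in (4, 5); Newton's method refines it to λ ≈ 4.8273. Check (Vieta): the three roots sum to 3, matching tr M = 3.
Thus the eigenvalues (to 4 decimals) are -3.3659 (modulus 3.3659); 1.5386 (modulus 1.5386); 4.8273 (modulus 4.8273). The spectral radius is the largest modulus: r(A) ≈ 4.8273. (Cross-check: r(A) ≤ ||A||_2 ≈ 8.1427; equality holds whenever A is normal, though it can also hold for some non-normal A.)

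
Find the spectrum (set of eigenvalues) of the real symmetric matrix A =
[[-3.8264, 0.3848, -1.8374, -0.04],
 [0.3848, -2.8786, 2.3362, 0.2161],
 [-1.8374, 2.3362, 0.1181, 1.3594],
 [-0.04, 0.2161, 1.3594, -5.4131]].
sigma(A) ≈ {-6, -5, -3, 2}

A is real symmetric, so its spectrum consists of real eigenvalues. Expanding the characteristic polynomial of the displayed matrix gives
  det(λ I - A) = p(λ) = λ^4 + (12)λ^3 + (35)λ^2 + (-35.9989)λ + (-180).
Solving p(λ) = 0 yields eigenvalues ≈ -6, -5, -3, 2. (A is shown rounded to 4 decimals, so these recover the underlying integer eigenvalues to within that precision.)
Verification: the trace of A = -12 equals the sum of eigenvalues -12, and det(A) ≈ -179.9990 matches the eigenvalue product -180.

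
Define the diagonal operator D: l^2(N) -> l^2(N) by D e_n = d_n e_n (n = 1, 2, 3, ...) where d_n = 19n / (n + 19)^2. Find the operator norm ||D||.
||D|| = 1/4 (attained at n = 19)

For D diagonal, ||D|| = sup_n |d_n|. Treat f(x) = 19x / (x + 19)^2 for real x > 0. By the quotient rule, f'(x) = 19(19 - x)/(x + 19)^3, which is positive for x < 19 and negative for x > 19. So f has a unique maximum at x = 19, and since 19 is a positive integer, the supremum over n ≥ 1 is attained at n = 19: d_19 = 19·19/(19 + 19)^2 = 19·19/1444 = 1/4. Hence ||D|| = 1/4.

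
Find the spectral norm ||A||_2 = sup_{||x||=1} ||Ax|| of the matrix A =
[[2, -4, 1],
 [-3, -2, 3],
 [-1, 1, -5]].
||A||_2 ≈ 6.6748 (= sqrt(largest eigenvalue of A^T A))

||A||_2 = sigma_max(A) = sqrt(lambda_max(A^T A)). Form the symmetric matrix M = A^T A =
[[14, -3, -2],
 [-3, 21, -15],
 [-2, -15, 35]].
Its characteristic polynomial (trace, sum of principal 2x2 minors, determinant of M give the coefficients) is
  p(λ) = det(λ I - M) = λ^3 - 70λ^2 + 1281λ - 6561.
No integer candidate from the rational root theorem (±divisors of 6561) is a root, so the roots are irrational. The cubic discriminant is Δ = 58318929 > 0, so there are three distinct real roots. p(8) = -281 and p(9) = 27 have opposite signs, so a root lies in (8, 9); Newton's method refines it to λ ≈ 8.8994. p(16) = 111 and p(17) = -101 have opposite signs, so a root lies in (16, 17); Newton's method refines it to λ ≈ 16.5475. p(44) = -533 and p(45) = 459 have opposite signs, so a root lies in (44, 45); Newton's method refines it to λ ≈ 44.5531. Check (Vieta): the three roots sum to 70, matching tr M = 70.
So the eigenvalues of A^T A are ≈ 8.8994, 16.5475, 44.5531 (all ≥ 0, as they must be for A^T A). The largest is λ_max ≈ 44.5531, hence ||A||_2 = sqrt(λ_max) ≈ 6.6748.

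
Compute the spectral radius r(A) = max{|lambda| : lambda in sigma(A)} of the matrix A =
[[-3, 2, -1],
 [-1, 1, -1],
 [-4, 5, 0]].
r(A) ≈ 2.7777

The eigenvalues of A are the roots of its characteristic polynomial. With M = A (coefficients from the trace, the sum of principal 2x2 minors, and det A):
  p(λ) = det(λ I - M) = λ^3 + 2λ^2 + 6.
No integer candidate from the rational root theorem (±divisors of 6) is a root, so the roots are irrational. The cubic discriminant is Δ = -1164 < 0, so there is one real root and a complex-conjugate pair. p(-3) = -3 and p(-2) = 6 have opposite signs, so a root lies in (-3, -2); Newton's method refines it to λ ≈ -2.7777. Dividing out (λ - (-2.7777)) leaves approximately λ^2 - 0.7777λ + 2.1601. For λ^2 - 0.7777λ + 2.1601 the discriminant is -8.0356. It is negative, so the remaining roots are the complex-conjugate pair λ ≈ 0.3888 ± 1.4174i. Their product equals the constant term, so |λ|^2 ≈ 2.1601 and |λ| ≈ 1.4697.
Thus the eigenvalues (to 4 decimals) are -2.7777 (modulus 2.7777); 0.3888 ± 1.4174i (modulus 1.4697). The spectral radius is the largest modulus: r(A) ≈ 2.7777. (Cross-check: r(A) ≤ ||A||_2 ≈ 7.4516; equality holds whenever A is normal, though it can also hold for some non-normal A.)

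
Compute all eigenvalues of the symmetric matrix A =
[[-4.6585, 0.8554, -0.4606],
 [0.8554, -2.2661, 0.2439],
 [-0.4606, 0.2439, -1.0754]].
sigma(A) ≈ {-5, -2, -1}

A is real symmetric, so its spectrum consists of real eigenvalues. Expanding the characteristic polynomial of the displayed matrix gives
  det(λ I - A) = p(λ) = λ^3 + (8)λ^2 + (17)λ + (10).
Solving p(λ) = 0 yields eigenvalues ≈ -5, -2, -1. (A is shown rounded to 4 decimals, so these recover the underlying integer eigenvalues to within that precision.)
Verification: the trace of A = -8 equals the sum of eigenvalues -8, and det(A) ≈ -10.0000 matches the eigenvalue product -10.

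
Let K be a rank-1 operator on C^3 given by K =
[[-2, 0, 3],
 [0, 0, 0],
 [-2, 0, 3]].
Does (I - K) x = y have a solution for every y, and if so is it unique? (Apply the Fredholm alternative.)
(I - K) is singular (det(I - K) = 0, i.e. 1 ∈ sigma(K)). (I - K) x = y is solvable iff y ⊥ ker((I - K)^*) = span{(-2, 0, 3)}, i.e. iff -2y_1 + 3y_3 = 0. When solvable, the solutions are x = y + c·(1, 0, 1), c arbitrary (ker(I - K) = span{(1, 0, 1)}, dimension 1).

K has rank 1, so it is an outer product K = u v^T: every row of K is a multiple of one row vector. Reading off the entries, u = (1, 0, 1) and v = (-2, 0, 3) (row i of K equals u_i·v^T). A rank-one matrix u v^T satisfies K u = u (v·u) and kills the (2)-dimensional subspace v^⊥, so its characteristic polynomial is lambda^2 (lambda - v·u) with v·u = tr K = 1. Hence the eigenvalues of I - K are 1 (multiplicity 2) and 1 - (1) = 0, so det(I - K) = 0. (Direct check: I - K =
[[3, 0, -3],
 [0, 1, 0],
 [2, 0, -2]]
has determinant 0.) So 1 is an eigenvalue of K and (I - K) is not invertible. The finite-dimensional Fredholm alternative says: either (I - K) is invertible, or ker(I - K) ≠ {0} and then range(I - K) = ker((I - K)^*)^⊥, with dim ker(I - K) = dim ker((I - K)^*). We are in the second case, so we need both kernels. Kernel of I - K: (I - K) u = u - u (v·u) = u - u = 0, so ker(I - K) = span{u} = span{(1, 0, 1)} (it is exactly 1-dimensional because rank(I - K) = 2). Kernel of the adjoint: K is real, so (I - K)^* = I - K^T = I - v u^T, and (I - v u^T) v = v - v (u·v) = 0; hence ker((I - K)^*) = span{v} = span{(-2, 0, 3)}. Therefore (I - K) x = y is solvable iff <y, v> = 0, i.e. iff -2y_1 + 3y_3 = 0. When this holds, K y = u (v·y) = 0, so (I - K) y = y and x = y is a particular solution; the full solution set is the line x = y + c·u = y + c·(1, 0, 1), c ∈ C.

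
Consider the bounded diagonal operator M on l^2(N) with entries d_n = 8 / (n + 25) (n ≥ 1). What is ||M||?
||M|| = 4/13 (attained at n = 1)

For M diagonal, ||M|| = sup_n |d_n| = sup_n 8/(n + 25). This is positive and strictly decreasing in n, so the supremum is attained at n = 1: d_1 = 8/(1 + 25) = 4/13. Hence ||M|| = 4/13.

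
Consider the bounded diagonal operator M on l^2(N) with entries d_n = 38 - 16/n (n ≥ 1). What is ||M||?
||M|| = 38

For a diagonal operator on l^2 with entries d_n, ||M|| = sup_n |d_n|. Here d_1 = 22, d_2 = 30, ..., and d_n = 38 - 16/n increases monotonically toward 38. All terms lie in [22, 38), so |d_n| = d_n and the supremum is the limit 38, which is not attained by any individual d_n. Hence ||M|| = 38.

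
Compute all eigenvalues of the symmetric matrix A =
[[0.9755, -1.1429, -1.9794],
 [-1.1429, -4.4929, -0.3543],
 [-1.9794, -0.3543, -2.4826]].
sigma(A) ≈ {-5, -3, 2}

A is real symmetric, so its spectrum consists of real eigenvalues. Expanding the characteristic polynomial of the displayed matrix gives
  det(λ I - A) = p(λ) = λ^3 + (6)λ^2 + (-1)λ + (-30.0014).
Solving p(λ) = 0 yields eigenvalues ≈ -5, -3, 2. (A is shown rounded to 4 decimals, so these recover the underlying integer eigenvalues to within that precision.)
Verification: the trace of A = -6 equals the sum of eigenvalues -6, and det(A) ≈ 30.0014 matches the eigenvalue product 30.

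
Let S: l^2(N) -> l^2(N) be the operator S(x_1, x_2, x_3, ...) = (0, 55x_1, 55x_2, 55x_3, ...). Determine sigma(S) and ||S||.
sigma(S) = closed disk {z in C : |z| ≤ 55}; ||S|| = 55

Note S = 55·U where U is the unit right shift (U x)_k = x_{k-1} (with x_0 := 0); so ||S|| = 55||U|| and sigma(S) = 55·sigma(U). ||S x||^2 = sum_{k≥1} |55x_k|^2 = 3025||x||^2, so ||S|| = 55 and sigma(S) ⊂ {|z| ≤ 55}. For any |lambda| < 55, the equation (S - lambda I) x = 0 forces x_1 = 0, then 55x_k = lambda x_{k+1} ⇒ x = 0, so S has no eigenvalues. But (S - lambda I) is not surjective for |lambda| < 55: solving (S - lambda I) x = e_1 would require x_n proportional to (lambda/55)^(-n), which is not in l^2. So every |lambda| < 55 lies in the residual spectrum. The boundary |lambda| = 55 is in the approximate point spectrum (the spectrum is closed). Hence sigma(S) is the closed disk of radius 55.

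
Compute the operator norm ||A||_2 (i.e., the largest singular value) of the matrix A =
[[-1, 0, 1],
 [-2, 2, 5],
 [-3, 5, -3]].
||A||_2 ≈ 6.566 (= sqrt(largest eigenvalue of A^T A))

||A||_2 = sigma_max(A) = sqrt(lambda_max(A^T A)). Form the symmetric matrix M = A^T A =
[[14, -19, -2],
 [-19, 29, -5],
 [-2, -5, 35]].
Its characteristic polynomial (trace, sum of principal 2x2 minors, determinant of M give the coefficients) is
  p(λ) = det(λ I - M) = λ^3 - 78λ^2 + 1521λ - 729.
No integer candidate from the rational root theorem (±divisors of 729) is a root, so the roots are irrational. The cubic discriminant is Δ = 158625297 > 0, so there are three distinct real roots. p(0) = -729 and p(1) = 715 have opposite signs, so a root lies in (0, 1); Newton's method refines it to λ ≈ 0.4916. p(34) = 121 and p(35) = -169 have opposite signs, so a root lies in (34, 35); Newton's method refines it to λ ≈ 34.3963. p(43) = -41 and p(44) = 371 have opposite signs, so a root lies in (43, 44); Newton's method refines it to λ ≈ 43.1121. Check (Vieta): the three roots sum to 78, matching tr M = 78.
So the eigenvalues of A^T A are ≈ 0.4916, 34.3963, 43.1121 (all ≥ 0, as they must be for A^T A). The largest is λ_max ≈ 43.1121, hence ||A||_2 = sqrt(λ_max) ≈ 6.566.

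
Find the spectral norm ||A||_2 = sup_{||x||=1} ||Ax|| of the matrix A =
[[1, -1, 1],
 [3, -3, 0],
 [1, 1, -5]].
||A||_2 ≈ 5.3063 (= sqrt(largest eigenvalue of A^T A))

||A||_2 = sigma_max(A) = sqrt(lambda_max(A^T A)). Form the symmetric matrix M = A^T A =
[[11, -9, -4],
 [-9, 11, -6],
 [-4, -6, 26]].
Its characteristic polynomial (trace, sum of principal 2x2 minors, determinant of M give the coefficients) is
  p(λ) = det(λ I - M) = λ^3 - 48λ^2 + 560λ - 36.
No integer candidate from the rational root theorem (±divisors of 36) is a root, so the roots are irrational. The cubic discriminant is Δ = 21528400 > 0, so there are three distinct real roots. p(0) = -36 and p(1) = 477 have opposite signs, so a root lies in (0, 1); Newton's method refines it to λ ≈ 0.0646. p(19) = 135 and p(20) = -36 have opposite signs, so a root lies in (19, 20); Newton's method refines it to λ ≈ 19.7786. p(28) = -36 and p(29) = 225 have opposite signs, so a root lies in (28, 29); Newton's method refines it to λ ≈ 28.1567. Check (Vieta): the three roots sum to 48, matching tr M = 48.
So the eigenvalues of A^T A are ≈ 0.0646, 19.7786, 28.1567 (all ≥ 0, as they must be for A^T A). The largest is λ_max ≈ 28.1567, hence ||A||_2 = sqrt(λ_max) ≈ 5.3063.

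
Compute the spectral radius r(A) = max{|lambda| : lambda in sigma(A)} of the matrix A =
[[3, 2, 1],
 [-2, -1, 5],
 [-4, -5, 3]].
r(A) ≈ 5.5596

The eigenvalues of A are the roots of its characteristic polynomial. With M = A (coefficients from the trace, the sum of principal 2x2 minors, and det A):
  p(λ) = det(λ I - M) = λ^3 - 5λ^2 + 36λ - 44.
No integer candidate from the rational root theorem (±divisors of 44) is a root, so the roots are irrational. The cubic discriminant is Δ = -85936 < 0, so there is one real root and a complex-conjugate pair. p(1) = -12 and p(2) = 16 have opposite signs, so a root lies in (1, 2); Newton's method refines it to λ ≈ 1.4235. Dividing out (λ - (1.4235)) leaves approximately λ^2 - 3.5765λ + 30.9088. For λ^2 - 3.5765λ + 30.9088 the discriminant is -110.844. It is negative, so the remaining roots are the complex-conjugate pair λ ≈ 1.7882 ± 5.2641i. Their product equals the constant term, so |λ|^2 ≈ 30.9088 and |λ| ≈ 5.5596.
Thus the eigenvalues (to 4 decimals) are 1.4235 (modulus 1.4235); 1.7882 ± 5.2641i (modulus 5.5596). The spectral radius is the largest modulus: r(A) ≈ 5.5596. (Cross-check: r(A) ≤ ||A||_2 ≈ 8.6446; equality holds whenever A is normal, though it can also hold for some non-normal A.)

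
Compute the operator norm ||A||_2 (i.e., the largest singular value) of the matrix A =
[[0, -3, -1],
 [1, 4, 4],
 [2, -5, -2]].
||A||_2 ≈ 8.2665 (= sqrt(largest eigenvalue of A^T A))

||A||_2 = sigma_max(A) = sqrt(lambda_max(A^T A)). Form the symmetric matrix M = A^T A =
[[5, -6, 0],
 [-6, 50, 29],
 [0, 29, 21]].
Its characteristic polynomial (trace, sum of principal 2x2 minors, determinant of M give the coefficients) is
  p(λ) = det(λ I - M) = λ^3 - 76λ^2 + 528λ - 289.
No integer candidate from the rational root theorem (±divisors of 289) is a root, so the roots are irrational. The cubic discriminant is Δ = 720499109 > 0, so there are three distinct real roots. p(0) = -289 and p(1) = 164 have opposite signs, so a root lies in (0, 1); Newton's method refines it to λ ≈ 0.5985. p(7) = 26 and p(8) = -417 have opposite signs, so a root lies in (7, 8); Newton's method refines it to λ ≈ 7.0662. p(68) = -1377 and p(69) = 2816 have opposite signs, so a root lies in (68, 69); Newton's method refines it to λ ≈ 68.3353. Check (Vieta): the three roots sum to 76, matching tr M = 76.
So the eigenvalues of A^T A are ≈ 0.5985, 7.0662, 68.3353 (all ≥ 0, as they must be for A^T A). The largest is λ_max ≈ 68.3353, hence ||A||_2 = sqrt(λ_max) ≈ 8.2665.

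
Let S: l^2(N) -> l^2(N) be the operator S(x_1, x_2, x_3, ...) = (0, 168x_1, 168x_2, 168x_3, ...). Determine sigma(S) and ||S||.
sigma(S) = closed disk {z in C : |z| ≤ 168}; ||S|| = 168

Note S = 168·U where U is the unit right shift (U x)_k = x_{k-1} (with x_0 := 0); so ||S|| = 168||U|| and sigma(S) = 168·sigma(U). ||S x||^2 = sum_{k≥1} |168x_k|^2 = 28224||x||^2, so ||S|| = 168 and sigma(S) ⊂ {|z| ≤ 168}. For any |lambda| < 168, the equation (S - lambda I) x = 0 forces x_1 = 0, then 168x_k = lambda x_{k+1} ⇒ x = 0, so S has no eigenvalues. But (S - lambda I) is not surjective for |lambda| < 168: solving (S - lambda I) x = e_1 would require x_n proportional to (lambda/168)^(-n), which is not in l^2. So every |lambda| < 168 lies in the residual spectrum. The boundary |lambda| = 168 is in the approximate point spectrum (the spectrum is closed). Hence sigma(S) is the closed disk of radius 168.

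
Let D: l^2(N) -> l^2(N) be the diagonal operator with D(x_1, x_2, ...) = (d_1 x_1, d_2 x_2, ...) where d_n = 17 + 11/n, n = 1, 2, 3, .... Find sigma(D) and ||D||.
sigma(D) = {17 + 11/n : n ≥ 1} ∪ {17}; ||D|| = 28

A bounded diagonal operator on l^2 with diagonal entries d_n has spectrum equal to the closure of {d_n : n ≥ 1}: every d_n is an eigenvalue (with eigenvector e_n), so {d_n} ⊂ sigma(D); the spectrum is closed, so its closure is too; and for lambda not in the closure, (D - lambda I) has bounded inverse (the diagonal entries 1/(d_n - lambda) are bounded). For our sequence d_n = 17 + 11/n, n = 1, 2, 3, ...:
  - {d_n} = {17 + 11/n : n ≥ 1}; the only limit point is 17
  - closure = {17 + 11/n : n ≥ 1} ∪ {17}
For the norm: a diagonal operator has ||D|| = sup_n |d_n|. Here d_n = 17 + 11/n is positive and decreasing, so sup_n |d_n| = d_1 = 17 + 11 = 28. So ||D|| = 28.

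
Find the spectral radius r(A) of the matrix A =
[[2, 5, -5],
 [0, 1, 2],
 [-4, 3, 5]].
r(A) ≈ 8.173

The eigenvalues of A are the roots of its characteristic polynomial. With M = A (coefficients from the trace, the sum of principal 2x2 minors, and det A):
  p(λ) = det(λ I - M) = λ^3 - 8λ^2 - 9λ + 62.
No integer candidate from the rational root theorem (±divisors of 62) is a root, so the roots are irrational. The cubic discriminant is Δ = 111640 > 0, so there are three distinct real roots. p(-3) = -10 and p(-2) = 40 have opposite signs, so a root lies in (-3, -2); Newton's method refines it to λ ≈ -2.8421. p(2) = 20 and p(3) = -10 have opposite signs, so a root lies in (2, 3); Newton's method refines it to λ ≈ 2.6691. p(8) = -10 and p(9) = 62 have opposite signs, so a root lies in (8, 9); Newton's method refines it to λ ≈ 8.173. Check (Vieta): the three roots sum to 8, matching tr M = 8.
Thus the eigenvalues (to 4 decimals) are -2.8421 (modulus 2.8421); 2.6691 (modulus 2.6691); 8.173 (modulus 8.173). The spectral radius is the largest modulus: r(A) ≈ 8.173. (Cross-check: r(A) ≤ ||A||_2 ≈ 8.5103; equality holds whenever A is normal, though it can also hold for some non-normal A.)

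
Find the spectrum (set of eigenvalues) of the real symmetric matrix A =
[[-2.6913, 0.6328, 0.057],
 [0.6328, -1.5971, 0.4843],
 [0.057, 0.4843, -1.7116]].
sigma(A) ≈ {-3, -2, -1}

A is real symmetric, so its spectrum consists of real eigenvalues. Expanding the characteristic polynomial of the displayed matrix gives
  det(λ I - A) = p(λ) = λ^3 + (6)λ^2 + (11)λ + (6).
Solving p(λ) = 0 yields eigenvalues ≈ -3, -2, -1. (A is shown rounded to 4 decimals, so these recover the underlying integer eigenvalues to within that precision.)
Verification: the trace of A = -6 equals the sum of eigenvalues -6, and det(A) ≈ -6.0002 matches the eigenvalue product -6.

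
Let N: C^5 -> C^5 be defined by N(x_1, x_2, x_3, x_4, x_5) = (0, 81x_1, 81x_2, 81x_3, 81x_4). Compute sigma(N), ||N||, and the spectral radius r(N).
sigma(N) = {0}; ||N|| = 81; r(N) = 0. (N is nilpotent with N^5 = 0.)

On C^5, N is a strictly lower-triangular matrix with 81 on the subdiagonal and zeros elsewhere, so its characteristic polynomial is lambda^5 and every eigenvalue is 0: sigma(N) = {0}. For the operator norm, N e_i = 81e_{i+1} for i = 1, ..., 4 and N e_5 = 0, so the singular values of N are 81 (with multiplicity 4) and 0; hence ||N|| = 81. The spectral radius r(N) = max|lambda| = 0. Note ||N|| > r(N) — characteristic of non-normal nilpotent operators. Indeed N^5 = 0.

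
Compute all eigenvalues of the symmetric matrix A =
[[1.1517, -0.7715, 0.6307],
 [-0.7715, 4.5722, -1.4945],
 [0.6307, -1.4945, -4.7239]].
sigma(A) ≈ {-5, 1, 5}

A is real symmetric, so its spectrum consists of real eigenvalues. Expanding the characteristic polynomial of the displayed matrix gives
  det(λ I - A) = p(λ) = λ^3 + (-1)λ^2 + (-25)λ + (25).
Solving p(λ) = 0 yields eigenvalues ≈ -5, 1, 5. (A is shown rounded to 4 decimals, so these recover the underlying integer eigenvalues to within that precision.)
Verification: the trace of A = 1 equals the sum of eigenvalues 1, and det(A) ≈ -25.0001 matches the eigenvalue product -25.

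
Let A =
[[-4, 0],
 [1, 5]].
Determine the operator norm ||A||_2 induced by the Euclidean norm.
||A||_2 = sqrt((42 + sqrt(164))/2) ≈ 5.2348 (= sqrt(largest eigenvalue of A^T A))

||A||_2 = sigma_max(A) = sqrt(lambda_max(A^T A)). Form the symmetric matrix M = A^T A =
[[17, 5],
 [5, 25]].
Its characteristic polynomial (trace, determinant of M give the coefficients) is
  p(λ) = det(λ I - M) = λ^2 - 42λ + 400.
For λ^2 - 42λ + 400 the discriminant is 164. It is nonnegative but not a perfect square, so the roots are real and irrational: λ = (42 ± sqrt(164))/2 ≈ 27.4031, 14.5969.
So the eigenvalues of A^T A are ≈ 14.5969, 27.4031 (all ≥ 0, as they must be for A^T A). The largest is λ_max = (42 + sqrt(164))/2 ≈ 27.4031, hence ||A||_2 = sqrt(λ_max) = sqrt((42 + sqrt(164))/2) ≈ 5.2348.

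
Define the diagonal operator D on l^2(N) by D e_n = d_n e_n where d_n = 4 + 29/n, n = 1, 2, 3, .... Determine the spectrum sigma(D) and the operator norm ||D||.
sigma(D) = {4 + 29/n : n ≥ 1} ∪ {4}; ||D|| = 33

A bounded diagonal operator on l^2 with diagonal entries d_n has spectrum equal to the closure of {d_n : n ≥ 1}: every d_n is an eigenvalue (with eigenvector e_n), so {d_n} ⊂ sigma(D); the spectrum is closed, so its closure is too; and for lambda not in the closure, (D - lambda I) has bounded inverse (the diagonal entries 1/(d_n - lambda) are bounded). For our sequence d_n = 4 + 29/n, n = 1, 2, 3, ...:
  - {d_n} = {4 + 29/n : n ≥ 1}; the only limit point is 4
  - closure = {4 + 29/n : n ≥ 1} ∪ {4}
For the norm: a diagonal operator has ||D|| = sup_n |d_n|. Here d_n = 4 + 29/n is positive and decreasing, so sup_n |d_n| = d_1 = 4 + 29 = 33. So ||D|| = 33.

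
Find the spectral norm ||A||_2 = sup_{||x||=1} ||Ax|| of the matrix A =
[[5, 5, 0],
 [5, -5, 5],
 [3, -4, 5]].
||A||_2 ≈ 11.1321 (= sqrt(largest eigenvalue of A^T A))

||A||_2 = sigma_max(A) = sqrt(lambda_max(A^T A)). Form the symmetric matrix M = A^T A =
[[59, -12, 40],
 [-12, 66, -45],
 [40, -45, 50]].
Its characteristic polynomial (trace, sum of principal 2x2 minors, determinant of M give the coefficients) is
  p(λ) = det(λ I - M) = λ^3 - 175λ^2 + 6375λ - 5625.
No integer candidate from the rational root theorem (±divisors of 5625) is a root, so the roots are irrational. The cubic discriminant is Δ = 199800000000 > 0, so there are three distinct real roots. p(0) = -5625 and p(1) = 576 have opposite signs, so a root lies in (0, 1); Newton's method refines it to λ ≈ 0.9047. p(50) = 625 and p(51) = -3024 have opposite signs, so a root lies in (50, 51); Newton's method refines it to λ ≈ 50.1722. p(123) = -8208 and p(124) = 699 have opposite signs, so a root lies in (123, 124); Newton's method refines it to λ ≈ 123.9231. Check (Vieta): the three roots sum to 175, matching tr M = 175.
So the eigenvalues of A^T A are ≈ 0.9047, 50.1722, 123.9231 (all ≥ 0, as they must be for A^T A). The largest is λ_max ≈ 123.9231, hence ||A||_2 = sqrt(λ_max) ≈ 11.1321.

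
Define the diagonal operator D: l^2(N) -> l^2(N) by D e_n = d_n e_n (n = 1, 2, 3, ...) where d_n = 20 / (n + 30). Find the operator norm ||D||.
||D|| = 20/31 (attained at n = 1)

For D diagonal, ||D|| = sup_n |d_n| = sup_n 20/(n + 30). This is positive and strictly decreasing in n, so the supremum is attained at n = 1: d_1 = 20/(1 + 30) = 20/31. Hence ||D|| = 20/31.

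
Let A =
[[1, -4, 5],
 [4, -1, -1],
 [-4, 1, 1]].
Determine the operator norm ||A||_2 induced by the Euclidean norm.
||A||_2 = sqrt((78 + sqrt(108))/2) ≈ 6.648 (= sqrt(largest eigenvalue of A^T A))

||A||_2 = sigma_max(A) = sqrt(lambda_max(A^T A)). Form the symmetric matrix M = A^T A =
[[33, -12, -3],
 [-12, 18, -18],
 [-3, -18, 27]].
Its characteristic polynomial (trace, sum of principal 2x2 minors, determinant of M give the coefficients) is
  p(λ) = det(λ I - M) = λ^3 - 78λ^2 + 1494λ.
The constant term is 0, so λ = 0 is a root. Dividing out λ leaves p(λ) = λ(λ^2 - 78λ + 1494). For λ^2 - 78λ + 1494 the discriminant is 108. It is nonnegative but not a perfect square, so the roots are real and irrational: λ = (78 ± sqrt(108))/2 ≈ 44.1962, 33.8038.
So the eigenvalues of A^T A are ≈ 0, 33.8038, 44.1962 (all ≥ 0, as they must be for A^T A). The largest is λ_max = (78 + sqrt(108))/2 ≈ 44.1962, hence ||A||_2 = sqrt(λ_max) = sqrt((78 + sqrt(108))/2) ≈ 6.648.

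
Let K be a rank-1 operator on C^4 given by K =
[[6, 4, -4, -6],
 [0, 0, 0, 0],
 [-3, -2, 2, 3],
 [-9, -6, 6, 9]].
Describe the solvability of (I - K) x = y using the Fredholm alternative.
(I - K) is invertible (det(I - K) = -16 ≠ 0), so for every y in C^4 the equation (I - K) x = y has a unique solution.

K has rank 1, so it is an outer product K = u v^T: every row of K is a multiple of one row vector. Reading off the entries, u = (2, 0, -1, -3) and v = (3, 2, -2, -3) (row i of K equals u_i·v^T). A rank-one matrix u v^T satisfies K u = u (v·u) and kills the (3)-dimensional subspace v^⊥, so its characteristic polynomial is lambda^3 (lambda - v·u) with v·u = tr K = 17. Hence the eigenvalues of I - K are 1 (multiplicity 3) and 1 - (17) = -16, so det(I - K) = -16. (Direct check: I - K =
[[-5, -4, 4, 6],
 [0, 1, 0, 0],
 [3, 2, -1, -3],
 [9, 6, -6, -8]]
has determinant -16.) The finite-dimensional Fredholm alternative says: either (I - K) is invertible, or ker(I - K) ≠ {0} and then range(I - K) = ker((I - K)^*)^⊥, with dim ker(I - K) = dim ker((I - K)^*). Since det(I - K) ≠ 0, 1 is not an eigenvalue of K and ker(I - K) = {0}, so we are in the first case: for every y there is a unique x = (I - K)^(-1) y. Explicitly, by the Sherman–Morrison formula, (I - u v^T)^(-1) = I + u v^T/(1 - v·u), i.e. (I - K)^(-1) = I + K/(-16).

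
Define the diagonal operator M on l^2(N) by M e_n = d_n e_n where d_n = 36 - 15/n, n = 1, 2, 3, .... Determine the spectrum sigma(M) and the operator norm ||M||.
sigma(M) = {36 - 15/n : n ≥ 1} ∪ {36}; ||M|| = 36

A bounded diagonal operator on l^2 with diagonal entries d_n has spectrum equal to the closure of {d_n : n ≥ 1}: every d_n is an eigenvalue (with eigenvector e_n), so {d_n} ⊂ sigma(M); the spectrum is closed, so its closure is too; and for lambda not in the closure, (M - lambda I) has bounded inverse (the diagonal entries 1/(d_n - lambda) are bounded). For our sequence d_n = 36 - 15/n, n = 1, 2, 3, ...:
  - {d_n} = {36 - 15/n : n ≥ 1}; the only limit point is 36
  - closure = {36 - 15/n : n ≥ 1} ∪ {36}
For the norm: a diagonal operator has ||M|| = sup_n |d_n|. Here d_n = 36 - 15/n increases monotonically from d_1 = 21 toward 36, with all terms in [21, 36); so sup_n |d_n| = 36 (the supremum is the limit, not attained). So ||M|| = 36.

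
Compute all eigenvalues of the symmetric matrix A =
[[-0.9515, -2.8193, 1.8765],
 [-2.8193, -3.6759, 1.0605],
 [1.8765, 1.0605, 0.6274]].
sigma(A) ≈ {-6, 0, 2}

A is real symmetric, so its spectrum consists of real eigenvalues. Expanding the characteristic polynomial of the displayed matrix gives
  det(λ I - A) = p(λ) = λ^3 + (4)λ^2 + (-12)λ + (0).
Solving p(λ) = 0 yields eigenvalues ≈ -6, 0, 2. (A is shown rounded to 4 decimals, so these recover the underlying integer eigenvalues to within that precision.)
Verification: the trace of A = -4 equals the sum of eigenvalues -4, and det(A) ≈ 0.0005 matches the eigenvalue product 0.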